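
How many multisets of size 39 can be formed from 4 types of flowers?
C(39+4-1, 4-1) = C(42, 3) = 11480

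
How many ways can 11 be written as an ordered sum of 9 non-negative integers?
C(11+9-1, 9-1) = C(19, 8) = 75582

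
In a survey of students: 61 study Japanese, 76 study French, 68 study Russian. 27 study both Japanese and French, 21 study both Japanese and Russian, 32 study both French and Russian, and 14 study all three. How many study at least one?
|A∪B∪C| = 61+76+68-27-21-32+14 = 139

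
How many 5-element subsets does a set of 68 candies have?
C(68,5) = 68!/(5!×63!) = 10424128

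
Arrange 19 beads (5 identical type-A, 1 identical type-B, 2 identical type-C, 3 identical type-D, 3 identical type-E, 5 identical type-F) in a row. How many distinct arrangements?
19! / (5! × 1! × 2! × 3! × 3! × 5!) = 117327450240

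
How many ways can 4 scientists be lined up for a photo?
4! = 24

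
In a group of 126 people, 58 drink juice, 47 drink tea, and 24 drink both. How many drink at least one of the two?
|A∪B| = |A| + |B| - |A∩B| = 58 + 47 - 24 = 81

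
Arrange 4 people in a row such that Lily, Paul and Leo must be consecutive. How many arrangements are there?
Treat the 3 as one block: (4-3+1)! × 3! = 2 × 6 = 12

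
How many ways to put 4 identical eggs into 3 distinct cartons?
C(4+3-1, 3-1) = C(6, 2) = 15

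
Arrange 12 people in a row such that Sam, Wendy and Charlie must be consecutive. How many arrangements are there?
Treat the 3 as one block: (12-3+1)! × 3! = 3628800 × 6 = 21772800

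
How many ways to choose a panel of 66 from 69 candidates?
C(69,66) = 69!/(66!×3!) = 52394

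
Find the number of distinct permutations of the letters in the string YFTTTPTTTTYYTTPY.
16! / (1! × 9! × 4! × 2!) = 1201200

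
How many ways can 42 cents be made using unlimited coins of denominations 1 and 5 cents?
Coefficient of x^42 in 1/(1-x^1) · 1/(1-x^5). Use j coins of 5 for j = 0..⌊42/5⌋ = 8, the rest in 1s: 8 + 1 = 9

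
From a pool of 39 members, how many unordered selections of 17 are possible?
C(39,17) = 39!/(17!×22!) = 51021117810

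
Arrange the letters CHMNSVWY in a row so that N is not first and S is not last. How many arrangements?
By inclusion-exclusion: 8! - 2×(8-1)! + (8-2)! = 40320 - 10080 + 720 = 30960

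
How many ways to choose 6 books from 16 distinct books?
C(16,6) = 16!/(6!×10!) = 8008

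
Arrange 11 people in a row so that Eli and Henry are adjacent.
Treat as block: (11-1)! × 2! = 3628800 × 2 = 7257600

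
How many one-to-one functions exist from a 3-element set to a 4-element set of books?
P(4,3) = 4!/(4-3)! = 24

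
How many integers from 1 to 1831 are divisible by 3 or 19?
⌊1831/3⌋ + ⌊1831/19⌋ - ⌊1831/57⌋ = 610 + 96 - 32 = 674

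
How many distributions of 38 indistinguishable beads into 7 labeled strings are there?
C(38+7-1, 7-1) = C(44, 6) = 7059052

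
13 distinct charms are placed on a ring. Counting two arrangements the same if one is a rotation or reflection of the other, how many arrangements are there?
(13-1)!/2 = 479001600/2 = 239500800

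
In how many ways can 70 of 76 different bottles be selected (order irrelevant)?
C(76,70) = 76!/(70!×6!) = 218618940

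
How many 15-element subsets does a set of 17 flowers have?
C(17,15) = 17!/(15!×2!) = 136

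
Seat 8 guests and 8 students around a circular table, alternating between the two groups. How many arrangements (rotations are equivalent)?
Fix one of the guests: (8-1)! ways for the remaining guests, × 8! ways for the students = 5040 × 40320 = 203212800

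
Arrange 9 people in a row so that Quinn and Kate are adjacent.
Treat as block: (9-1)! × 2! = 40320 × 2 = 80640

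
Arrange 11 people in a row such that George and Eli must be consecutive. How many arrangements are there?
Treat the 2 as one block: (11-2+1)! × 2! = 3628800 × 2 = 7257600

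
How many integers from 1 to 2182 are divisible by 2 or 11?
⌊2182/2⌋ + ⌊2182/11⌋ - ⌊2182/22⌋ = 1091 + 198 - 99 = 1190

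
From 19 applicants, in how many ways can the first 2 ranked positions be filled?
P(19,2) = 19!/(19-2)! = 342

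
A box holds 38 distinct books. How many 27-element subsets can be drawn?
C(38,27) = 38!/(27!×11!) = 1203322288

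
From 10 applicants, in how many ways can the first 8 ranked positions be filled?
P(10,8) = 10!/(10-8)! = 1814400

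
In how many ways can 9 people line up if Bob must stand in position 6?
Fix one position: (9-1)! = 40320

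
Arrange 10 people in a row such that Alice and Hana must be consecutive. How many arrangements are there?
Treat the 2 as one block: (10-2+1)! × 2! = 362880 × 2 = 725760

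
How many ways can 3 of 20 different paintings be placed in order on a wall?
P(20,3) = 20!/(20-3)! = 6840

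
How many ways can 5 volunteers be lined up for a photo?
5! = 120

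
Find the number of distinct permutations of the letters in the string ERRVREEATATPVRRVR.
17! / (6! × 2! × 1! × 2! × 3! × 3!) = 3430627200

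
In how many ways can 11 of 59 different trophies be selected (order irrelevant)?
C(59,11) = 59!/(11!×48!) = 279871768995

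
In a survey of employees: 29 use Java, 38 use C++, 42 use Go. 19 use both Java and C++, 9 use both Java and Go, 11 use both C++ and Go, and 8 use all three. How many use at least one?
|A∪B∪C| = 29+38+42-19-9-11+8 = 78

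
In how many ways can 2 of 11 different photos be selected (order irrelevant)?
C(11,2) = 11!/(2!×9!) = 55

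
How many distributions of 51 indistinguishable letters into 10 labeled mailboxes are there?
C(51+10-1, 10-1) = C(60, 9) = 14783142660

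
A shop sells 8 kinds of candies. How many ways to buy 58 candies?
C(58+8-1, 8-1) = C(65, 7) = 696190560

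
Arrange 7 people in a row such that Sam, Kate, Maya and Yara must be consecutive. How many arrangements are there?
Treat the 4 as one block: (7-4+1)! × 4! = 24 × 24 = 576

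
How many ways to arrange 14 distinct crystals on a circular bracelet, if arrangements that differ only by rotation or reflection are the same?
(14-1)!/2 = 6227020800/2 = 3113510400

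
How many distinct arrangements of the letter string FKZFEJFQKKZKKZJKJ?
17! / (1! × 3! × 3! × 1! × 6! × 3!) = 2287084800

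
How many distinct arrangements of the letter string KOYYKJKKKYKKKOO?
15! / (3! × 8! × 1! × 3!) = 900900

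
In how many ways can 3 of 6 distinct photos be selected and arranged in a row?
P(6,3) = 6!/(6-3)! = 120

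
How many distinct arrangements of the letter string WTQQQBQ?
7! / (1! × 1! × 1! × 4!) = 210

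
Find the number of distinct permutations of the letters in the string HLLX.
4! / (2! × 1! × 1!) = 12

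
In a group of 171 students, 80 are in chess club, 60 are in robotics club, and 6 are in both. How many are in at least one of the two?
|A∪B| = |A| + |B| - |A∩B| = 80 + 60 - 6 = 134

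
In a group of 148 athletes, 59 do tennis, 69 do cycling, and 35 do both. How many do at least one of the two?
|A∪B| = |A| + |B| - |A∩B| = 59 + 69 - 35 = 93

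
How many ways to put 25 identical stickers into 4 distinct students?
C(25+4-1, 4-1) = C(28, 3) = 3276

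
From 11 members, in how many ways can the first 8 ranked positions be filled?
P(11,8) = 11!/(11-8)! = 6652800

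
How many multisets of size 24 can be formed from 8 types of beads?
C(24+8-1, 8-1) = C(31, 7) = 2629575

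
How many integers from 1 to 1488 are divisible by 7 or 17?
⌊1488/7⌋ + ⌊1488/17⌋ - ⌊1488/119⌋ = 212 + 87 - 12 = 287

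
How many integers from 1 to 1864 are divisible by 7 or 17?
⌊1864/7⌋ + ⌊1864/17⌋ - ⌊1864/119⌋ = 266 + 109 - 15 = 360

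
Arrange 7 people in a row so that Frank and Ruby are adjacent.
Treat as block: (7-1)! × 2! = 720 × 2 = 1440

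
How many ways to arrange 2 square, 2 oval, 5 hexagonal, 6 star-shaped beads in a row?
15! / (2! × 2! × 5! × 6!) = 3783780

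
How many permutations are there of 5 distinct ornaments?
5! = 120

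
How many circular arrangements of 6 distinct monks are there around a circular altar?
Circular: fix one position, arrange the rest. (6-1)! = 120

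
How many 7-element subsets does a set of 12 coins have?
C(12,7) = 12!/(7!×5!) = 792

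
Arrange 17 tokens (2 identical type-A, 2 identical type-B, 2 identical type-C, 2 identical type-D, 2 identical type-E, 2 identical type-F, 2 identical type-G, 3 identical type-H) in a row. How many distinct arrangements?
17! / (2! × 2! × 2! × 2! × 2! × 2! × 2! × 3!) = 463134672000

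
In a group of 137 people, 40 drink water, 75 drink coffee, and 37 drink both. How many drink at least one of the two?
|A∪B| = |A| + |B| - |A∩B| = 40 + 75 - 37 = 78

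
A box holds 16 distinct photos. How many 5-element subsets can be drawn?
C(16,5) = 16!/(5!×11!) = 4368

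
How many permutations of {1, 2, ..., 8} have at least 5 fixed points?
Exactly j fixed points: C(8,j)·!(8-j); sum over j ≥ 5 (derangement numbers via !m = (m-1)·(!(m-1) + !(m-2)): !0..!3 = 1, 0, 1, 2). Σ_{j=5}^{8} C(8,j)·!(8-j) = C(8,5)·!3 + C(8,6)·!2 + C(8,7)·!1 + C(8,8)·!0 = 56·2 + 28·1 + 8·0 + 1·1 = 141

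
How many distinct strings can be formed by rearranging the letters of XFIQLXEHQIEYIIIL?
16! / (1! × 5! × 2! × 1! × 1! × 2! × 2! × 2!) = 10897286400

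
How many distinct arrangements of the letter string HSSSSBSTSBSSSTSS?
16! / (2! × 1! × 2! × 11!) = 131040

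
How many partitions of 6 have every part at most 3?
Let r_j(i) = number of partitions of i into parts ≤ j, for i = 0..6. r_1(i) = 1 for all i; r_j(i) = r_{j-1}(i) + r_j(i-j). Rows j = 2..3: ≤2: 1 1 2 2 3 3 4; ≤3: 1 1 2 3 4 5 7. r_3(6) = 7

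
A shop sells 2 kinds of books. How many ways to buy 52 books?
C(52+2-1, 2-1) = C(53, 1) = 53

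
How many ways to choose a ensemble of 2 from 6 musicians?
C(6,2) = 6!/(2!×4!) = 15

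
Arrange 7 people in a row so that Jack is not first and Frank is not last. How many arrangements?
By inclusion-exclusion: 7! - 2×(7-1)! + (7-2)! = 5040 - 1440 + 120 = 3720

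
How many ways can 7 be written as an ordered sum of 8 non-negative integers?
C(7+8-1, 8-1) = C(14, 7) = 3432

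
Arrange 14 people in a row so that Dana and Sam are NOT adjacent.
Total - adjacent = 14! - (14-1)!×2 = 87178291200 - 12454041600 = 74724249600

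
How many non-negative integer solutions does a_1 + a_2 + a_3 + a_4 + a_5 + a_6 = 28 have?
C(28+6-1, 6-1) = C(33, 5) = 237336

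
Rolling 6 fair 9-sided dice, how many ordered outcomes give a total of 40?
Coefficient of x^40 in (x + x² + ... + x^9)^6. By inclusion-exclusion on dice exceeding 9: Σ_j (-1)^j C(6,j)·C(40-1-9j, 5) = C(6,0)·C(39,5) - C(6,1)·C(30,5) + C(6,2)·C(21,5) - C(6,3)·C(12,5) = 1·575757 - 6·142506 + 15·20349 - 20·792 = 10116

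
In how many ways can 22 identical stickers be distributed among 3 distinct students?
C(22+3-1, 3-1) = C(24, 2) = 276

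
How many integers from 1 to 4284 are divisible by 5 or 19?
⌊4284/5⌋ + ⌊4284/19⌋ - ⌊4284/95⌋ = 856 + 225 - 45 = 1036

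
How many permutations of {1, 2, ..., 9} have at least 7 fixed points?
Exactly j fixed points: C(9,j)·!(9-j); sum over j ≥ 7 (derangement numbers via !m = (m-1)·(!(m-1) + !(m-2)): !0..!2 = 1, 0, 1). Σ_{j=7}^{9} C(9,j)·!(9-j) = C(9,7)·!2 + C(9,8)·!1 + C(9,9)·!0 = 36·1 + 9·0 + 1·1 = 37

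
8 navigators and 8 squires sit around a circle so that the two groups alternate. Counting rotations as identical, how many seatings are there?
Fix one of the navigators: (8-1)! ways for the remaining navigators, × 8! ways for the squires = 5040 × 40320 = 203212800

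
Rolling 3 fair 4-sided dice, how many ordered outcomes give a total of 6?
Coefficient of x^6 in (x + x² + ... + x^4)^3. By inclusion-exclusion on dice exceeding 4: Σ_j (-1)^j C(3,j)·C(6-1-4j, 2) = C(3,0)·C(5,2) = 1·10 = 10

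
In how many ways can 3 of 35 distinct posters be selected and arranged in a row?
P(35,3) = 35!/(35-3)! = 39270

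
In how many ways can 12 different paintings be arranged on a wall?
12! = 479001600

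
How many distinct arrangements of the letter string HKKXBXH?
7! / (2! × 2! × 2! × 1!) = 630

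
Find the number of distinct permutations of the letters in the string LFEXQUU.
7! / (1! × 2! × 1! × 1! × 1! × 1!) = 2520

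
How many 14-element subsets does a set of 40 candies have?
C(40,14) = 40!/(14!×26!) = 23206929840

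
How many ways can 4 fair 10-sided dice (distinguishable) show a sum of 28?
Coefficient of x^28 in (x + x² + ... + x^10)^4. By inclusion-exclusion on dice exceeding 10: Σ_j (-1)^j C(4,j)·C(28-1-10j, 3) = C(4,0)·C(27,3) - C(4,1)·C(17,3) + C(4,2)·C(7,3) = 1·2925 - 4·680 + 6·35 = 415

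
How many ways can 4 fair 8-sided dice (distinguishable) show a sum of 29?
Coefficient of x^29 in (x + x² + ... + x^8)^4. By inclusion-exclusion on dice exceeding 8: Σ_j (-1)^j C(4,j)·C(29-1-8j, 3) = C(4,0)·C(28,3) - C(4,1)·C(20,3) + C(4,2)·C(12,3) - C(4,3)·C(4,3) = 1·3276 - 4·1140 + 6·220 - 4·4 = 20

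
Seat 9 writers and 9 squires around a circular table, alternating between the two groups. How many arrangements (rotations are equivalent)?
Fix one of the writers: (9-1)! ways for the remaining writers, × 9! ways for the squires = 40320 × 362880 = 14631321600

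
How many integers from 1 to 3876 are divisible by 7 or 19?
⌊3876/7⌋ + ⌊3876/19⌋ - ⌊3876/133⌋ = 553 + 204 - 29 = 728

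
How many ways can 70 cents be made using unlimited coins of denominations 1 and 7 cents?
Coefficient of x^70 in 1/(1-x^1) · 1/(1-x^7). Use j coins of 7 for j = 0..⌊70/7⌋ = 10, the rest in 1s: 10 + 1 = 11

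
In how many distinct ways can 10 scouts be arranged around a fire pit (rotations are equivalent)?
Circular: fix one position, arrange the rest. (10-1)! = 362880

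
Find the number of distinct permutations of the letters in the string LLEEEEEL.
8! / (3! × 5!) = 56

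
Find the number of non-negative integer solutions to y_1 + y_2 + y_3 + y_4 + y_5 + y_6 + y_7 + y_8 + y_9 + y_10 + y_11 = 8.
C(8+11-1, 11-1) = C(18, 10) = 43758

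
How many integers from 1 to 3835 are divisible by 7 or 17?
⌊3835/7⌋ + ⌊3835/17⌋ - ⌊3835/119⌋ = 547 + 225 - 32 = 740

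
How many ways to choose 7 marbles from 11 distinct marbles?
C(11,7) = 11!/(7!×4!) = 330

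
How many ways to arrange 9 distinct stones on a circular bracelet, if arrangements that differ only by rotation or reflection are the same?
(9-1)!/2 = 40320/2 = 20160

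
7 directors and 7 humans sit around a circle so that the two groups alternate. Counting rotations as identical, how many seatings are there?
Fix one of the directors: (7-1)! ways for the remaining directors, × 7! ways for the humans = 720 × 5040 = 3628800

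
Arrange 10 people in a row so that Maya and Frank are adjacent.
Treat as block: (10-1)! × 2! = 362880 × 2 = 725760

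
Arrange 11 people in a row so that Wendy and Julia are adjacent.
Treat as block: (11-1)! × 2! = 3628800 × 2 = 7257600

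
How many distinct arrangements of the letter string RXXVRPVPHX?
10! / (2! × 3! × 2! × 2! × 1!) = 75600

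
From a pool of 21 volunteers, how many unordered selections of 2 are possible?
C(21,2) = 21!/(2!×19!) = 210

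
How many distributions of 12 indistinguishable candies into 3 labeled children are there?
C(12+3-1, 3-1) = C(14, 2) = 91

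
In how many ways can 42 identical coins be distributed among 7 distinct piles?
C(42+7-1, 7-1) = C(48, 6) = 12271512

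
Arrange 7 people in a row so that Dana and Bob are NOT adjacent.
Total - adjacent = 7! - (7-1)!×2 = 5040 - 1440 = 3600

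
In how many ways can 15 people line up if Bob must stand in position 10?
Fix one position: (15-1)! = 87178291200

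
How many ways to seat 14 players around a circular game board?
Circular: fix one position, arrange the rest. (14-1)! = 6227020800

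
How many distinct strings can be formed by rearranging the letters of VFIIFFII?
8! / (4! × 3! × 1!) = 280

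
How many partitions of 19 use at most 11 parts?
By conjugation, equals partitions of 19 into parts ≤ 11. Let r_j(i) = number of partitions of i into parts ≤ j, for i = 0..19. r_1(i) = 1 for all i; r_j(i) = r_{j-1}(i) + r_j(i-j). Rows j = 2..11: ≤2: 1 1 2 2 3 3 4 4 5 5 6 6 7 7 8 8 9 9 10 10; ≤3: 1 1 2 3 4 5 7 8 10 12 14 16 19 21 24 27 30 33 37 40; ≤4: 1 1 2 3 5 6 9 11 15 18 23 27 34 39 47 54 64 72 84 94; ≤5: 1 1 2 3 5 7 10 13 18 23 30 37 47 57 70 84 101 119 141 164; ≤6: 1 1 2 3 5 7 11 14 20 26 35 44 58 71 90 110 136 163 199 235; ≤7: 1 1 2 3 5 7 11 15 21 28 38 49 65 82 105 131 164 201 248 300; ≤8: 1 1 2 3 5 7 11 15 22 29 40 52 70 89 116 146 186 230 288 352; ≤9: 1 1 2 3 5 7 11 15 22 30 41 54 73 94 123 157 201 252 318 393; ≤10: 1 1 2 3 5 7 11 15 22 30 42 55 75 97 128 164 212 267 340 423; ≤11: 1 1 2 3 5 7 11 15 22 30 42 56 76 99 131 169 219 278 355 445. r_11(19) = 445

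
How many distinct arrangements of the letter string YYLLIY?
6! / (1! × 3! × 2!) = 60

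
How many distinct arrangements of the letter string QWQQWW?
6! / (3! × 3!) = 20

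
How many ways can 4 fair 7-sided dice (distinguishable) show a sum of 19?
Coefficient of x^19 in (x + x² + ... + x^7)^4. By inclusion-exclusion on dice exceeding 7: Σ_j (-1)^j C(4,j)·C(19-1-7j, 3) = C(4,0)·C(18,3) - C(4,1)·C(11,3) + C(4,2)·C(4,3) = 1·816 - 4·165 + 6·4 = 180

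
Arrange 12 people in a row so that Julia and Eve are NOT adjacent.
Total - adjacent = 12! - (12-1)!×2 = 479001600 - 79833600 = 399168000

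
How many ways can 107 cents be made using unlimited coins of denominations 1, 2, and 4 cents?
Coefficient of x^107 in 1/(1-x^1) · 1/(1-x^2) · 1/(1-x^4). Case on j = number of 4-cent coins (j = 0..26); remainder r = 107 - 4j is made from {1,2} in ⌊r/2⌋+1 ways. r = 107, 103, 99, 95, 91, 87, 83, 79, 75, 71, 67, 63, 59, 55, 51, 47, 43, 39, 35, 31, 27, 23, 19, 15, 11, 7, 3 → 54 + 52 + 50 + 48 + 46 + 44 + 42 + 40 + 38 + 36 + 34 + 32 + 30 + 28 + 26 + 24 + 22 + 20 + 18 + 16 + 14 + 12 + 10 + 8 + 6 + 4 + 2 = 756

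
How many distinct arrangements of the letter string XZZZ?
4! / (1! × 3!) = 4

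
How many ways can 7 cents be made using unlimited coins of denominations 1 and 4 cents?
Coefficient of x^7 in 1/(1-x^1) · 1/(1-x^4). Use j coins of 4 for j = 0..⌊7/4⌋ = 1, the rest in 1s: 1 + 1 = 2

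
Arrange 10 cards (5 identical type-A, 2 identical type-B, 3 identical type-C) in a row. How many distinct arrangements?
10! / (5! × 2! × 3!) = 2520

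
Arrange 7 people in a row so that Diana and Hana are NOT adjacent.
Total - adjacent = 7! - (7-1)!×2 = 5040 - 1440 = 3600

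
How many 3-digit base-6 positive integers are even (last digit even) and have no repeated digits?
Last∈{0,2,4}. Last=0: 20. Last nonzero: 2×4×P(4,1) = 32. Total = 52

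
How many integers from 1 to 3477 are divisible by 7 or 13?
⌊3477/7⌋ + ⌊3477/13⌋ - ⌊3477/91⌋ = 496 + 267 - 38 = 725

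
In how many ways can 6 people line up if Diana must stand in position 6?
Fix one position: (6-1)! = 120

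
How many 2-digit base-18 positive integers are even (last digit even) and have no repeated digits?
Last∈{0,2,4,6,8,10,12,14,16}. Last=0: 17. Last nonzero: 8×16×P(16,0) = 128. Total = 145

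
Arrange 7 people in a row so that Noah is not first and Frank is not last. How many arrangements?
By inclusion-exclusion: 7! - 2×(7-1)! + (7-2)! = 5040 - 1440 + 120 = 3720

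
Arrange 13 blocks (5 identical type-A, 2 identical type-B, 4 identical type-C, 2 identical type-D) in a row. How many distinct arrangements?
13! / (5! × 2! × 4! × 2!) = 540540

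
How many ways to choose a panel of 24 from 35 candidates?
C(35,24) = 35!/(24!×11!) = 417225900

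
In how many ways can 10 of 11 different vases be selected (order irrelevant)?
C(11,10) = 11!/(10!×1!) = 11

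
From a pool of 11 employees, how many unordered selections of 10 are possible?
C(11,10) = 11!/(10!×1!) = 11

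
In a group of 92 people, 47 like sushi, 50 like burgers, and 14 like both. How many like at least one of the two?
|A∪B| = |A| + |B| - |A∩B| = 47 + 50 - 14 = 83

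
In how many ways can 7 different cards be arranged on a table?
7! = 5040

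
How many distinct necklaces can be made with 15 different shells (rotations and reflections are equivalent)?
(15-1)!/2 = 87178291200/2 = 43589145600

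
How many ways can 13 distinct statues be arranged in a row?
13! = 6227020800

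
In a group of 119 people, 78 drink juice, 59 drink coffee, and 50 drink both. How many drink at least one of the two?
|A∪B| = |A| + |B| - |A∩B| = 78 + 59 - 50 = 87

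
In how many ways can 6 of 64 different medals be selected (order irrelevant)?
C(64,6) = 64!/(6!×58!) = 74974368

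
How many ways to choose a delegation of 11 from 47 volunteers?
C(47,11) = 47!/(11!×36!) = 17417133617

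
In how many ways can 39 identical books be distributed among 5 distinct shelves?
C(39+5-1, 5-1) = C(43, 4) = 123410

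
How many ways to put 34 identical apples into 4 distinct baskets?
C(34+4-1, 4-1) = C(37, 3) = 7770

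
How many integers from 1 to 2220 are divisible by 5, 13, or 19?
⌊2220/5⌋+⌊2220/13⌋+⌊2220/19⌋ - ⌊2220/65⌋-⌊2220/95⌋-⌊2220/247⌋ + ⌊2220/1235⌋ = 444+170+116 - 34-23-8 + 1 = 666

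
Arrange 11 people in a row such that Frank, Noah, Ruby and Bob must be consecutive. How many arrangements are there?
Treat the 4 as one block: (11-4+1)! × 4! = 40320 × 24 = 967680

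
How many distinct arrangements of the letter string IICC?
4! / (2! × 2!) = 6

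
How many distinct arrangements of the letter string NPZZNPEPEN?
10! / (3! × 2! × 2! × 3!) = 25200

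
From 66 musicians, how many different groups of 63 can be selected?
C(66,63) = 66!/(63!×3!) = 45760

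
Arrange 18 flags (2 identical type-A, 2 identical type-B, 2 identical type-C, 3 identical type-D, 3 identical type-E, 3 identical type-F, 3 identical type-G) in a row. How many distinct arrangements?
18! / (2! × 2! × 2! × 3! × 3! × 3! × 3!) = 617512896000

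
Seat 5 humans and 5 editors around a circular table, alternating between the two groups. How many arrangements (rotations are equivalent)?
Fix one of the humans: (5-1)! ways for the remaining humans, × 5! ways for the editors = 24 × 120 = 2880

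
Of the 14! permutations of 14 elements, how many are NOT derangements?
Complement of the derangements. !14 = Σ_{j=0}^{14} (-1)^j·14!/j! = 87178291200 - 87178291200 + 43589145600 - 14529715200 + 3632428800 - 726485760 + 121080960 - 17297280 + 2162160 - 240240 + 24024 - 2184 + 182 - 14 + 1 = 32071101049. 14! - !14 = 87178291200 - 32071101049 = 55107190151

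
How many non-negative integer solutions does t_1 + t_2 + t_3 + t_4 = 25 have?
C(25+4-1, 4-1) = C(28, 3) = 3276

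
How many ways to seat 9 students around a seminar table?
Circular: fix one position, arrange the rest. (9-1)! = 40320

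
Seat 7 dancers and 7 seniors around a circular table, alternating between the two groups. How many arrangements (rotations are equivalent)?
Fix one of the dancers: (7-1)! ways for the remaining dancers, × 7! ways for the seniors = 720 × 5040 = 3628800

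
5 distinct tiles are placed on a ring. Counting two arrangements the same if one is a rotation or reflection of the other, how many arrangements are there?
(5-1)!/2 = 24/2 = 12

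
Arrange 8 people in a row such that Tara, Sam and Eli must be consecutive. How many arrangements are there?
Treat the 3 as one block: (8-3+1)! × 3! = 720 × 6 = 4320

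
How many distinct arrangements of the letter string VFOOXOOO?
8! / (1! × 1! × 5! × 1!) = 336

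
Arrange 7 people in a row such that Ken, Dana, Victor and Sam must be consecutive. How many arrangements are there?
Treat the 4 as one block: (7-4+1)! × 4! = 24 × 24 = 576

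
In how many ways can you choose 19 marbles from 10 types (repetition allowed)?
C(19+10-1, 10-1) = C(28, 9) = 6906900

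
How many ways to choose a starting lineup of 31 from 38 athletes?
C(38,31) = 38!/(31!×7!) = 12620256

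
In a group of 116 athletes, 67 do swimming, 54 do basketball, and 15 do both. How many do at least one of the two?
|A∪B| = |A| + |B| - |A∩B| = 67 + 54 - 15 = 106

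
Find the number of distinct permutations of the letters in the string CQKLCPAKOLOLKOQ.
15! / (2! × 2! × 3! × 1! × 3! × 1! × 3!) = 1513512000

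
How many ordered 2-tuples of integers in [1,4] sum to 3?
Coefficient of x^3 in (x + x² + ... + x^4)^2. By inclusion-exclusion on dice exceeding 4: Σ_j (-1)^j C(2,j)·C(3-1-4j, 1) = C(2,0)·C(2,1) = 1·2 = 2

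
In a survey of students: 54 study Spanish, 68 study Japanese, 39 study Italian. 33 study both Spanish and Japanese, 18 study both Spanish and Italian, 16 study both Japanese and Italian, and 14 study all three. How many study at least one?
|A∪B∪C| = 54+68+39-33-18-16+14 = 108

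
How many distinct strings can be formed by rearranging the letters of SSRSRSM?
7! / (2! × 1! × 4!) = 105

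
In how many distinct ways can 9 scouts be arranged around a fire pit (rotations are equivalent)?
Circular: fix one position, arrange the rest. (9-1)! = 40320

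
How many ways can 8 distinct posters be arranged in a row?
8! = 40320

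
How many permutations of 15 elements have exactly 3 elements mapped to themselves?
Choose the 3 fixed points C(15,3) = 455, derange the rest: !12 = Σ_{j=0}^{12} (-1)^j·12!/j! = 479001600 - 479001600 + 239500800 - 79833600 + 19958400 - 3991680 + 665280 - 95040 + 11880 - 1320 + 132 - 12 + 1 = 176214841. Product = 455 × 176214841 = 80177752655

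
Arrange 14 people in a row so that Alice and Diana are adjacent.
Treat as block: (14-1)! × 2! = 6227020800 × 2 = 12454041600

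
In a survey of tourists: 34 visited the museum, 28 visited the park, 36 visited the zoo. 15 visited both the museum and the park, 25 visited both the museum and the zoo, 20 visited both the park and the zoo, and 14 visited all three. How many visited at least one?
|A∪B∪C| = 34+28+36-15-25-20+14 = 52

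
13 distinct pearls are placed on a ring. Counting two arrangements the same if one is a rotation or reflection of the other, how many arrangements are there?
(13-1)!/2 = 479001600/2 = 239500800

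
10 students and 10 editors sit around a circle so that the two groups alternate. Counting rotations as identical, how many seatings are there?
Fix one of the students: (10-1)! ways for the remaining students, × 10! ways for the editors = 362880 × 3628800 = 1316818944000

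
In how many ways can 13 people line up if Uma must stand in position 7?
Fix one position: (13-1)! = 479001600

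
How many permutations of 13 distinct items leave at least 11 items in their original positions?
Exactly j fixed points: C(13,j)·!(13-j); sum over j ≥ 11 (derangement numbers via !m = (m-1)·(!(m-1) + !(m-2)): !0..!2 = 1, 0, 1). Σ_{j=11}^{13} C(13,j)·!(13-j) = C(13,11)·!2 + C(13,12)·!1 + C(13,13)·!0 = 78·1 + 13·0 + 1·1 = 79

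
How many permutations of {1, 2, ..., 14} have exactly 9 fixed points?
Choose the 9 fixed points C(14,9) = 2002, derange the rest: !5 = Σ_{j=0}^{5} (-1)^j·5!/j! = 120 - 120 + 60 - 20 + 5 - 1 = 44. Product = 2002 × 44 = 88088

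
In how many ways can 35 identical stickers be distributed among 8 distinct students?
C(35+8-1, 8-1) = C(42, 7) = 26978328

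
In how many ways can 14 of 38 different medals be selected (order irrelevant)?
C(38,14) = 38!/(14!×24!) = 9669554100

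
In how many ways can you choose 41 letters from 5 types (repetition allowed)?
C(41+5-1, 5-1) = C(45, 4) = 148995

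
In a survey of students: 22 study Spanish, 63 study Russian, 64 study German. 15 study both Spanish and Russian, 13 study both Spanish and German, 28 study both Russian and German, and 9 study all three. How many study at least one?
|A∪B∪C| = 22+63+64-15-13-28+9 = 102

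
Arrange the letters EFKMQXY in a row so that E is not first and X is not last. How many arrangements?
By inclusion-exclusion: 7! - 2×(7-1)! + (7-2)! = 5040 - 1440 + 120 = 3720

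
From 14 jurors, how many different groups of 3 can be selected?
C(14,3) = 14!/(3!×11!) = 364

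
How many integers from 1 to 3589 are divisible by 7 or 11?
⌊3589/7⌋ + ⌊3589/11⌋ - ⌊3589/77⌋ = 512 + 326 - 46 = 792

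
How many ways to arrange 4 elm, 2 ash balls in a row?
6! / (4! × 2!) = 15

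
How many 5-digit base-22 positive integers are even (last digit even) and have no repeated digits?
Last∈{0,2,4,6,8,10,12,14,16,18,20}. Last=0: 143640. Last nonzero: 10×20×P(20,3) = 1368000. Total = 1511640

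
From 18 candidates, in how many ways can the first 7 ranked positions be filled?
P(18,7) = 18!/(18-7)! = 160392960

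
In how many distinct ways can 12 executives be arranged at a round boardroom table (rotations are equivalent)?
Circular: fix one position, arrange the rest. (12-1)! = 39916800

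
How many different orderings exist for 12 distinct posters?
12! = 479001600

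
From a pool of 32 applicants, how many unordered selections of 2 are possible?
C(32,2) = 32!/(2!×30!) = 496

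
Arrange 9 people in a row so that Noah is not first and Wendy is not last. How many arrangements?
By inclusion-exclusion: 9! - 2×(9-1)! + (9-2)! = 362880 - 80640 + 5040 = 287280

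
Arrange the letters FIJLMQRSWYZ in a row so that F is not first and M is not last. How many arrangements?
By inclusion-exclusion: 11! - 2×(11-1)! + (11-2)! = 39916800 - 7257600 + 362880 = 33022080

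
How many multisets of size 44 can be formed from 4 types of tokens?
C(44+4-1, 4-1) = C(47, 3) = 16215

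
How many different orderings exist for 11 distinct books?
11! = 39916800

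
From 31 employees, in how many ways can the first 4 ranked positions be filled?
P(31,4) = 31!/(31-4)! = 755160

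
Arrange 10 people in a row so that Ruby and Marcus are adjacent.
Treat as block: (10-1)! × 2! = 362880 × 2 = 725760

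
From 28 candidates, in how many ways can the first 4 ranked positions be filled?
P(28,4) = 28!/(28-4)! = 491400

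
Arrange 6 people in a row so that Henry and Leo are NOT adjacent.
Total - adjacent = 6! - (6-1)!×2 = 720 - 240 = 480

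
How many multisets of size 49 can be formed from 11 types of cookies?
C(49+11-1, 11-1) = C(59, 10) = 62828356305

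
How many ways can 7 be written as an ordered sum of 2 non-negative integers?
C(7+2-1, 2-1) = C(8, 1) = 8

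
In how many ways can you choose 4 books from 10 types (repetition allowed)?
C(4+10-1, 10-1) = C(13, 9) = 715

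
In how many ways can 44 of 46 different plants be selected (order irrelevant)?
C(46,44) = 46!/(44!×2!) = 1035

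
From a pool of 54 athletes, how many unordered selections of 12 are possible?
C(54,12) = 54!/(12!×42!) = 343006888770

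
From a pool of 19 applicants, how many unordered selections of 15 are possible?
C(19,15) = 19!/(15!×4!) = 3876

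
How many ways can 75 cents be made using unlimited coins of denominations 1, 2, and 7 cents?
Coefficient of x^75 in 1/(1-x^1) · 1/(1-x^2) · 1/(1-x^7). Case on j = number of 7-cent coins (j = 0..10); remainder r = 75 - 7j is made from {1,2} in ⌊r/2⌋+1 ways. r = 75, 68, 61, 54, 47, 40, 33, 26, 19, 12, 5 → 38 + 35 + 31 + 28 + 24 + 21 + 17 + 14 + 10 + 7 + 3 = 228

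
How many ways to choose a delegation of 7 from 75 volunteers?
C(75,7) = 75!/(7!×68!) = 1984829850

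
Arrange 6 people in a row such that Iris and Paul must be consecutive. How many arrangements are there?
Treat the 2 as one block: (6-2+1)! × 2! = 120 × 2 = 240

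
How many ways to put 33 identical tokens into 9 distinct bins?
C(33+9-1, 9-1) = C(41, 8) = 95548245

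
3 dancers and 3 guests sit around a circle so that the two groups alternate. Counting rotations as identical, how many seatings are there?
Fix one of the dancers: (3-1)! ways for the remaining dancers, × 3! ways for the guests = 2 × 6 = 12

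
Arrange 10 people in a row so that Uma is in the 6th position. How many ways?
Fix one position: (10-1)! = 362880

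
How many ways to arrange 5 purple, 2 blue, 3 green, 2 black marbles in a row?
12! / (5! × 2! × 3! × 2!) = 166320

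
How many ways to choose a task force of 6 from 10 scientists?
C(10,6) = 10!/(6!×4!) = 210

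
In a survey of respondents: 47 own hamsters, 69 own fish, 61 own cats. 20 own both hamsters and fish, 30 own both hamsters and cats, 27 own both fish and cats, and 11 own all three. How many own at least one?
|A∪B∪C| = 47+69+61-20-30-27+11 = 111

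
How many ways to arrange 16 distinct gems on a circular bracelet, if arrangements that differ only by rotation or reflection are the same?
(16-1)!/2 = 1307674368000/2 = 653837184000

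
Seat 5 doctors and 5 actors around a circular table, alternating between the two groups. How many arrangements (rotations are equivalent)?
Fix one of the doctors: (5-1)! ways for the remaining doctors, × 5! ways for the actors = 24 × 120 = 2880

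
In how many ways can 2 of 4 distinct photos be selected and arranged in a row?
P(4,2) = 4!/(4-2)! = 12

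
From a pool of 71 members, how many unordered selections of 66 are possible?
C(71,66) = 71!/(66!×5!) = 13019909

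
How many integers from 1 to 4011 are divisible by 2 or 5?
⌊4011/2⌋ + ⌊4011/5⌋ - ⌊4011/10⌋ = 2005 + 802 - 401 = 2406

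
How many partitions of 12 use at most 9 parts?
By conjugation, equals partitions of 12 into parts ≤ 9. Let r_j(i) = number of partitions of i into parts ≤ j, for i = 0..12. r_1(i) = 1 for all i; r_j(i) = r_{j-1}(i) + r_j(i-j). Rows j = 2..9: ≤2: 1 1 2 2 3 3 4 4 5 5 6 6 7; ≤3: 1 1 2 3 4 5 7 8 10 12 14 16 19; ≤4: 1 1 2 3 5 6 9 11 15 18 23 27 34; ≤5: 1 1 2 3 5 7 10 13 18 23 30 37 47; ≤6: 1 1 2 3 5 7 11 14 20 26 35 44 58; ≤7: 1 1 2 3 5 7 11 15 21 28 38 49 65; ≤8: 1 1 2 3 5 7 11 15 22 29 40 52 70; ≤9: 1 1 2 3 5 7 11 15 22 30 41 54 73. r_9(12) = 73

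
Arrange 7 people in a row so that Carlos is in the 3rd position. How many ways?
Fix one position: (7-1)! = 720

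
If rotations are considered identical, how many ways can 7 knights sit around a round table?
Circular: fix one position, arrange the rest. (7-1)! = 720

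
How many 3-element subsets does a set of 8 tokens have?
C(8,3) = 8!/(3!×5!) = 56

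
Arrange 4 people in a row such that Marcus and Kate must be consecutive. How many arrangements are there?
Treat the 2 as one block: (4-2+1)! × 2! = 6 × 2 = 12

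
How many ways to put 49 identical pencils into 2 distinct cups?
C(49+2-1, 2-1) = C(50, 1) = 50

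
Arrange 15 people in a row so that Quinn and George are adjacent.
Treat as block: (15-1)! × 2! = 87178291200 × 2 = 174356582400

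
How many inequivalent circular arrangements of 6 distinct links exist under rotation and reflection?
(6-1)!/2 = 120/2 = 60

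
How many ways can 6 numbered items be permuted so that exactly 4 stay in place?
Choose the 4 fixed points C(6,4) = 15, derange the rest: !2 = Σ_{j=0}^{2} (-1)^j·2!/j! = 2 - 2 + 1 = 1. Product = 15 × 1 = 15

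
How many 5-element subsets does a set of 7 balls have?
C(7,5) = 7!/(5!×2!) = 21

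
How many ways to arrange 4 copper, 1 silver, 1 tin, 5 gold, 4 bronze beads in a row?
15! / (4! × 1! × 1! × 5! × 4!) = 18918900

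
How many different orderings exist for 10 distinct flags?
10! = 3628800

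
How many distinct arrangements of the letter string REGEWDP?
7! / (1! × 1! × 1! × 2! × 1! × 1!) = 2520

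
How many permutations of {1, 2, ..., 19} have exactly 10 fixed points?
Choose the 10 fixed points C(19,10) = 92378, derange the rest: !9 = Σ_{j=0}^{9} (-1)^j·9!/j! = 362880 - 362880 + 181440 - 60480 + 15120 - 3024 + 504 - 72 + 9 - 1 = 133496. Product = 92378 × 133496 = 12332093488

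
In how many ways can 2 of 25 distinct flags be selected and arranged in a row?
P(25,2) = 25!/(25-2)! = 600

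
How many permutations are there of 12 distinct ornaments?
12! = 479001600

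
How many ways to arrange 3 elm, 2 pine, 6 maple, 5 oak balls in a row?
16! / (3! × 2! × 6! × 5!) = 20180160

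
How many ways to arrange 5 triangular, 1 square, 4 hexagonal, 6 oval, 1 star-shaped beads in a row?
17! / (5! × 1! × 4! × 6! × 1!) = 171531360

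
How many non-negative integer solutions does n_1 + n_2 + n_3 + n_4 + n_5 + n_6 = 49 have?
C(49+6-1, 6-1) = C(54, 5) = 3162510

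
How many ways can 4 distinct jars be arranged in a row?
4! = 24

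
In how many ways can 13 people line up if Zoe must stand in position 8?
Fix one position: (13-1)! = 479001600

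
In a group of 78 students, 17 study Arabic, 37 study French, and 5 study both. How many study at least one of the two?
|A∪B| = |A| + |B| - |A∩B| = 17 + 37 - 5 = 49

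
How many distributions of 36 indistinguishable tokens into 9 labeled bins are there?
C(36+9-1, 9-1) = C(44, 8) = 177232627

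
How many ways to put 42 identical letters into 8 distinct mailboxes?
C(42+8-1, 8-1) = C(49, 7) = 85900584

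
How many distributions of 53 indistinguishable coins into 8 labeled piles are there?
C(53+8-1, 8-1) = C(60, 7) = 386206920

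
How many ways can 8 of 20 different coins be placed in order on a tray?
P(20,8) = 20!/(20-8)! = 5079110400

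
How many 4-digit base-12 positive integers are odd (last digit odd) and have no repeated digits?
Last∈{1,3,5,7,9,11}. Last=0: 0. Last nonzero: 6×10×P(10,2) = 5400. Total = 5400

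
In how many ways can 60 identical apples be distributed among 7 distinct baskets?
C(60+7-1, 7-1) = C(66, 6) = 90858768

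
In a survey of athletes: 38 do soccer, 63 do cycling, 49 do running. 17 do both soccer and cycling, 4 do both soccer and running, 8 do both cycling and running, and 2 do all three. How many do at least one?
|A∪B∪C| = 38+63+49-17-4-8+2 = 123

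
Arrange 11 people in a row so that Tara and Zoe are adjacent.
Treat as block: (11-1)! × 2! = 3628800 × 2 = 7257600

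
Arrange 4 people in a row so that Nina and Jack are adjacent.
Treat as block: (4-1)! × 2! = 6 × 2 = 12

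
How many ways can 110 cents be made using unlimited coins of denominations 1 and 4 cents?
Coefficient of x^110 in 1/(1-x^1) · 1/(1-x^4). Use j coins of 4 for j = 0..⌊110/4⌋ = 27, the rest in 1s: 27 + 1 = 28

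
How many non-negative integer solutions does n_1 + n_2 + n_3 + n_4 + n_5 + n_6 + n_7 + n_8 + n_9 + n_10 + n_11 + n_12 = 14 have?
C(14+12-1, 12-1) = C(25, 11) = 4457400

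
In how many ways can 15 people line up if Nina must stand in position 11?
Fix one position: (15-1)! = 87178291200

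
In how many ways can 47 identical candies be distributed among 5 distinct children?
C(47+5-1, 5-1) = C(51, 4) = 249900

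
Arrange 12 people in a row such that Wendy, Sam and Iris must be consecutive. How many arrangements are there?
Treat the 3 as one block: (12-3+1)! × 3! = 3628800 × 6 = 21772800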